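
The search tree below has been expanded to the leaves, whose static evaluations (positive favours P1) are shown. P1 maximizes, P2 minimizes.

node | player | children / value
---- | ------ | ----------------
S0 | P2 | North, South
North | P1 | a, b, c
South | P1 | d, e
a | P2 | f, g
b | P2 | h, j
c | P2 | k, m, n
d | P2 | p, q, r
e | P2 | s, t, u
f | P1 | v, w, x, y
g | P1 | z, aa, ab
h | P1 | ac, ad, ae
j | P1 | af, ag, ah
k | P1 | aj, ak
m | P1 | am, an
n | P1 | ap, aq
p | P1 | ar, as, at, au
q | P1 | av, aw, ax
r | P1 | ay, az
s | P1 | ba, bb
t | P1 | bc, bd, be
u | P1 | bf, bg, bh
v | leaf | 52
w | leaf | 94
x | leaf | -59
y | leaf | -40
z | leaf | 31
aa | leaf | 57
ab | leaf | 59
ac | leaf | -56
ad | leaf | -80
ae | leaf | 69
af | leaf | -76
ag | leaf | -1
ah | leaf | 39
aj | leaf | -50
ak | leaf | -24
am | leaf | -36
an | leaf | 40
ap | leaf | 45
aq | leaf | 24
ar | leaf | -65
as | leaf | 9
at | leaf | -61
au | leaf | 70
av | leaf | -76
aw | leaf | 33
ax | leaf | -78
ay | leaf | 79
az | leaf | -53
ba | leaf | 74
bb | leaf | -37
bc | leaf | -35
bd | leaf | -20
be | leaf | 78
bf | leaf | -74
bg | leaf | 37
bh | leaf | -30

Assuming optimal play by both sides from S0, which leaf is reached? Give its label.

f (P1): max(52, 94, -59, -40) = 94
g (P1): max(31, 57, 59) = 59
a (P2): min(94, 59) = 59
h (P1): max(-56, -80, 69) = 69
j (P1): max(-76, -1, 39) = 39
b (P2): min(69, 39) = 39
k (P1): max(-50, -24) = -24
m (P1): max(-36, 40) = 40
n (P1): max(45, 24) = 45
c (P2): min(-24, 40, 45) = -24
North (P1): max(59, 39, -24) = 59
p (P1): max(-65, 9, -61, 70) = 70
q (P1): max(-76, 33, -78) = 33
r (P1): max(79, -53) = 79
d (P2): min(70, 33, 79) = 33
s (P1): max(74, -37) = 74
t (P1): max(-35, -20, 78) = 78
u (P1): max(-74, 37, -30) = 37
e (P2): min(74, 78, 37) = 37
South (P1): max(33, 37) = 37
S0 (P2): min(59, 37) = 37
At S0, P2 picks South (lowest: 37).
At South, P1 picks e (highest: 37).
At e, P2 picks u (lowest: 37).
At u, P1 picks bg (highest: 37).
Terminal value 37.

bg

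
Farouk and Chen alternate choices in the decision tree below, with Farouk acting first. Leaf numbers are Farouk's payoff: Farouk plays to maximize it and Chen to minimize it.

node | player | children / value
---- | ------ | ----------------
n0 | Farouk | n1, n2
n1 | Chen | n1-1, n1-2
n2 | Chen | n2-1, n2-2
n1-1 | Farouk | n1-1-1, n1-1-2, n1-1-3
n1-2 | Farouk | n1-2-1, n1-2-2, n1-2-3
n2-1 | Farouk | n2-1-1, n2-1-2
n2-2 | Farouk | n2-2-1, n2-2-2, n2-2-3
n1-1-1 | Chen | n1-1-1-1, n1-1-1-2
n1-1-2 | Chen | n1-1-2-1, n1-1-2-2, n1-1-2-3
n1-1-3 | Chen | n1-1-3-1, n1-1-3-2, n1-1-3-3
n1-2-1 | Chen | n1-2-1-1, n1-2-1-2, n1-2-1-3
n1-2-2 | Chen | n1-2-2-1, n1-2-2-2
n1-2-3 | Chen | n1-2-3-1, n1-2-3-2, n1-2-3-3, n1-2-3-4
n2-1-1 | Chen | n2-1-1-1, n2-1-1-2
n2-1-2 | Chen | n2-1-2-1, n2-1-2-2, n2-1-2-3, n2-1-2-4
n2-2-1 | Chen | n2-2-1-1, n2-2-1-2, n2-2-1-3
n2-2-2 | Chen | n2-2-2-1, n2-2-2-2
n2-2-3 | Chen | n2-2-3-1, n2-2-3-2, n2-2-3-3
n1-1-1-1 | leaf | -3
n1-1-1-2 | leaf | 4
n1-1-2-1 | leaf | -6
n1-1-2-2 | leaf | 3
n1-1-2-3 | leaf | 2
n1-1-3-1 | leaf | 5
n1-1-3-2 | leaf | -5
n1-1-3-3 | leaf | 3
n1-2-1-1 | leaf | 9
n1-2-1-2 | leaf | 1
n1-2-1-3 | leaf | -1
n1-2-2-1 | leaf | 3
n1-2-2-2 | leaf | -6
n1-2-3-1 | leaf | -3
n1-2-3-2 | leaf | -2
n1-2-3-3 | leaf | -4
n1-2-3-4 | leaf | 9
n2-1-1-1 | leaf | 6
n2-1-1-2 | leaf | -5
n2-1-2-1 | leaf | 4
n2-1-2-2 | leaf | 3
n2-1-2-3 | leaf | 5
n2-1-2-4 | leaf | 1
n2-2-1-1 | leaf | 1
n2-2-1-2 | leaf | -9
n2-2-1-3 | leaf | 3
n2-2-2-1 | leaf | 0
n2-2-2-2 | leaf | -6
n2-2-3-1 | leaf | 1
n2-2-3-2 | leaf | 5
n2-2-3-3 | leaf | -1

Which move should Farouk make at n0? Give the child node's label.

n2

n1-1-1 (Chen): min(-3, 4) = -3
n1-1-2 (Chen): min(-6, 3, 2) = -6
n1-1-3 (Chen): min(5, -5, 3) = -5
n1-1 (Farouk): max(-3, -6, -5) = -3
n1-2-1 (Chen): min(9, 1, -1) = -1
n1-2-2 (Chen): min(3, -6) = -6
n1-2-3 (Chen): min(-3, -2, -4, 9) = -4
n1-2 (Farouk): max(-1, -6, -4) = -1
n1 (Chen): min(-3, -1) = -3
n2-1-1 (Chen): min(6, -5) = -5
n2-1-2 (Chen): min(4, 3, 5, 1) = 1
n2-1 (Farouk): max(-5, 1) = 1
n2-2-1 (Chen): min(1, -9, 3) = -9
n2-2-2 (Chen): min(0, -6) = -6
n2-2-3 (Chen): min(1, 5, -1) = -1
n2-2 (Farouk): max(-9, -6, -1) = -1
n2 (Chen): min(1, -1) = -1
n0 (Farouk): max(-3, -1) = -1
Farouk at n0 wants the highest of {n1=-3, n2=-1}, so chooses n2.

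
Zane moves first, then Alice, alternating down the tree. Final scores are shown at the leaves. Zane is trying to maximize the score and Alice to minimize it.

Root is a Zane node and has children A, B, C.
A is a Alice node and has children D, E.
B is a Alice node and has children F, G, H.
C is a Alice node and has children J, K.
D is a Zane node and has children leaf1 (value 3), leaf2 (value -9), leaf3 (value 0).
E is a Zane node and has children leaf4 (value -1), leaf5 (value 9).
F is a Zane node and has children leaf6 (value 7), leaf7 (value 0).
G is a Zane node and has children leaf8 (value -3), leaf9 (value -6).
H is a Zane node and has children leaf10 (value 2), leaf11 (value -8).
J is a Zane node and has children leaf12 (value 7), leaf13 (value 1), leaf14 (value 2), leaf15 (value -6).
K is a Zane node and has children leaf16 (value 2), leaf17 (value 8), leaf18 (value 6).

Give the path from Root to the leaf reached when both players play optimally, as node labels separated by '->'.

Root -> C -> J -> leaf12

D (Zane): max(3, -9, 0) = 3
E (Zane): max(-1, 9) = 9
A (Alice): min(3, 9) = 3
F (Zane): max(7, 0) = 7
G (Zane): max(-3, -6) = -3
H (Zane): max(2, -8) = 2
B (Alice): min(7, -3, 2) = -3
J (Zane): max(7, 1, 2, -6) = 7
K (Zane): max(2, 8, 6) = 8
C (Alice): min(7, 8) = 7
Root (Zane): max(3, -3, 7) = 7
At Root, Zane picks C (highest: 7).
At C, Alice picks J (lowest: 7).
At J, Zane picks leaf12 (highest: 7).
Terminal value 7.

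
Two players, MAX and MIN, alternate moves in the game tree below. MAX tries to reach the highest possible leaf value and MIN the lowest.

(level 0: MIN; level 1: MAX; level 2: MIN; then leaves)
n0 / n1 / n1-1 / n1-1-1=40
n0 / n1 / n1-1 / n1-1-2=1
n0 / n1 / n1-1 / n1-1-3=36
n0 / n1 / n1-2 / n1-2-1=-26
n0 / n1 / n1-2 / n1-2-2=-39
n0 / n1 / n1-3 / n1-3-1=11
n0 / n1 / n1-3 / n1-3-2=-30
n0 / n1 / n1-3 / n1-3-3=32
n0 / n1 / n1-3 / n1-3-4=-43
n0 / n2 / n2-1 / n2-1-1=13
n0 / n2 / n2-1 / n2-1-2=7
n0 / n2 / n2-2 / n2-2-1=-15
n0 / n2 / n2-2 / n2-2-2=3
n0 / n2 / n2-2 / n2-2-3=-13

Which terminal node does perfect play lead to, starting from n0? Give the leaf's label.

n1-1-2

n1-1 (MIN): min(40, 1, 36) = 1
n1-2 (MIN): min(-26, -39) = -39
n1-3 (MIN): min(11, -30, 32, -43) = -43
n1 (MAX): max(1, -39, -43) = 1
n2-1 (MIN): min(13, 7) = 7
n2-2 (MIN): min(-15, 3, -13) = -15
n2 (MAX): max(7, -15) = 7
n0 (MIN): min(1, 7) = 1
At n0, MIN picks n1 (lowest: 1).
At n1, MAX picks n1-1 (highest: 1).
At n1-1, MIN picks n1-1-2 (lowest: 1).
Terminal value 1.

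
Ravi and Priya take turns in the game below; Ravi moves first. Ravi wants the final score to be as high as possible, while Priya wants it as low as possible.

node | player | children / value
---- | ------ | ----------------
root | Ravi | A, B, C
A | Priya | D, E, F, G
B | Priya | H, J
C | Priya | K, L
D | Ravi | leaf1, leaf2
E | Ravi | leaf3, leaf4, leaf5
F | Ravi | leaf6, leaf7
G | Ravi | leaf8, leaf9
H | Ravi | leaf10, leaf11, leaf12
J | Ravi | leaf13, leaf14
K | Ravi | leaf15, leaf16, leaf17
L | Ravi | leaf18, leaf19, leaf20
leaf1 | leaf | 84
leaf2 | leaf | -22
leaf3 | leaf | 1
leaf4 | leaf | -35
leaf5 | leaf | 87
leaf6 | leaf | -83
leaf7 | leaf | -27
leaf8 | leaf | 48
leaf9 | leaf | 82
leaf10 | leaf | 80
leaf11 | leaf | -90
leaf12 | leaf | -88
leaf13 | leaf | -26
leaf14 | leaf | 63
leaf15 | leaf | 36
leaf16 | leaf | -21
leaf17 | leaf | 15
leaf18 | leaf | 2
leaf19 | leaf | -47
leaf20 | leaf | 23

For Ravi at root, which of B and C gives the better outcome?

B

H (Ravi): max(80, -90, -88) = 80
J (Ravi): max(-26, 63) = 63
B (Priya): min(80, 63) = 63
K (Ravi): max(36, -21, 15) = 36
L (Ravi): max(2, -47, 23) = 23
C (Priya): min(36, 23) = 23
Ravi prefers the higher value; B=63, C=23. B is better since 63 > 23.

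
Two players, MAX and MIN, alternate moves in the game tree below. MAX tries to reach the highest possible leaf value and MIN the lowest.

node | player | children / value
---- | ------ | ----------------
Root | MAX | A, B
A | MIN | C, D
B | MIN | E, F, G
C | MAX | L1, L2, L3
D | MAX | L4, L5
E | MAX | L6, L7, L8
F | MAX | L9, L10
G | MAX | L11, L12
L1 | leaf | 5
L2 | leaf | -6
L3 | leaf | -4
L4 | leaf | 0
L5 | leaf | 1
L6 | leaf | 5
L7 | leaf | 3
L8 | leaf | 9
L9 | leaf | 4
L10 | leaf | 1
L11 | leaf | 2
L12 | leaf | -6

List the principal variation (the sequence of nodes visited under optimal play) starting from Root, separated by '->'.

C (MAX): max(5, -6, -4) = 5
D (MAX): max(0, 1) = 1
A (MIN): min(5, 1) = 1
E (MAX): max(5, 3, 9) = 9
F (MAX): max(4, 1) = 4
G (MAX): max(2, -6) = 2
B (MIN): min(9, 4, 2) = 2
Root (MAX): max(1, 2) = 2
At Root, MAX picks B (highest: 2).
At B, MIN picks G (lowest: 2).
At G, MAX picks L11 (highest: 2).
Terminal value 2.

Root -> B -> G -> L11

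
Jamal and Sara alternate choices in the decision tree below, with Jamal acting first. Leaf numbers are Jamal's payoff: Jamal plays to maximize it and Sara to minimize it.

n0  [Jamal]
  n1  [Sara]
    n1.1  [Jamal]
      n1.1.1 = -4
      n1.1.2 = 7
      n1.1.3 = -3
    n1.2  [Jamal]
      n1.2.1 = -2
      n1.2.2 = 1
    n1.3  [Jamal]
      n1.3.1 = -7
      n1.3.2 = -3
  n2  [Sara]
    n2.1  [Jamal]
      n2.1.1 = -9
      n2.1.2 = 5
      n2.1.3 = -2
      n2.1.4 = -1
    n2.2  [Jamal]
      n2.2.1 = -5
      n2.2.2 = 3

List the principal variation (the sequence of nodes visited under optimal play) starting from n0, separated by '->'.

n0 -> n2 -> n2.2 -> n2.2.2

n1.1 (Jamal): max(-4, 7, -3) = 7
n1.2 (Jamal): max(-2, 1) = 1
n1.3 (Jamal): max(-7, -3) = -3
n1 (Sara): min(7, 1, -3) = -3
n2.1 (Jamal): max(-9, 5, -2, -1) = 5
n2.2 (Jamal): max(-5, 3) = 3
n2 (Sara): min(5, 3) = 3
n0 (Jamal): max(-3, 3) = 3
At n0, Jamal picks n2 (highest: 3).
At n2, Sara picks n2.2 (lowest: 3).
At n2.2, Jamal picks n2.2.2 (highest: 3).
Terminal value 3.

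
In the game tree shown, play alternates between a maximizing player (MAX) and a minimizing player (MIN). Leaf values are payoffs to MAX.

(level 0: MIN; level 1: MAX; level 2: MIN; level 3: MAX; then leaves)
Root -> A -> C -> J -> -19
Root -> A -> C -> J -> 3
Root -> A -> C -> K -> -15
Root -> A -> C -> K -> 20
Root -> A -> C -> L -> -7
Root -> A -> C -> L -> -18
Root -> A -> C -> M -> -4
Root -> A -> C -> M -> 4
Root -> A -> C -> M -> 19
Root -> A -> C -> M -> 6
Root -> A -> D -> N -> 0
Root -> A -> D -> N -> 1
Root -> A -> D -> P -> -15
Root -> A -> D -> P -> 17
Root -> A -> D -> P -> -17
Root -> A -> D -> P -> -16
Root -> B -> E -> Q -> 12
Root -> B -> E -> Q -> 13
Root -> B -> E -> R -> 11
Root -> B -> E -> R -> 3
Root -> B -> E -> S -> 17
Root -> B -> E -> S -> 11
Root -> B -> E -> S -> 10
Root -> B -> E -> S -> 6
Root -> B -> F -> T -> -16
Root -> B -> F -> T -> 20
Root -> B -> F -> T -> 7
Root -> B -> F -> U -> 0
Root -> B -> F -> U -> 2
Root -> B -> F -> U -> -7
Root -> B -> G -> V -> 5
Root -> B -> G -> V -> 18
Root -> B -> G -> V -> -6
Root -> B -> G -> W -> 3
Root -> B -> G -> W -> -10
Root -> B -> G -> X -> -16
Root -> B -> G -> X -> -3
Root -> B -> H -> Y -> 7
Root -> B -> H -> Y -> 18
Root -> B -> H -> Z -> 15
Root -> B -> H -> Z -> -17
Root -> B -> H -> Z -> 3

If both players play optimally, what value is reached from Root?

J (MAX): max(-19, 3) = 3
K (MAX): max(-15, 20) = 20
L (MAX): max(-7, -18) = -7
M (MAX): max(-4, 4, 19, 6) = 19
C (MIN): min(3, 20, -7, 19) = -7
N (MAX): max(0, 1) = 1
P (MAX): max(-15, 17, -17, -16) = 17
D (MIN): min(1, 17) = 1
A (MAX): max(-7, 1) = 1
Q (MAX): max(12, 13) = 13
R (MAX): max(11, 3) = 11
S (MAX): max(17, 11, 10, 6) = 17
E (MIN): min(13, 11, 17) = 11
T (MAX): max(-16, 20, 7) = 20
U (MAX): max(0, 2, -7) = 2
F (MIN): min(20, 2) = 2
V (MAX): max(5, 18, -6) = 18
W (MAX): max(3, -10) = 3
X (MAX): max(-16, -3) = -3
G (MIN): min(18, 3, -3) = -3
Y (MAX): max(7, 18) = 18
Z (MAX): max(15, -17, 3) = 15
H (MIN): min(18, 15) = 15
B (MAX): max(11, 2, -3, 15) = 15
Root (MIN): min(1, 15) = 1

1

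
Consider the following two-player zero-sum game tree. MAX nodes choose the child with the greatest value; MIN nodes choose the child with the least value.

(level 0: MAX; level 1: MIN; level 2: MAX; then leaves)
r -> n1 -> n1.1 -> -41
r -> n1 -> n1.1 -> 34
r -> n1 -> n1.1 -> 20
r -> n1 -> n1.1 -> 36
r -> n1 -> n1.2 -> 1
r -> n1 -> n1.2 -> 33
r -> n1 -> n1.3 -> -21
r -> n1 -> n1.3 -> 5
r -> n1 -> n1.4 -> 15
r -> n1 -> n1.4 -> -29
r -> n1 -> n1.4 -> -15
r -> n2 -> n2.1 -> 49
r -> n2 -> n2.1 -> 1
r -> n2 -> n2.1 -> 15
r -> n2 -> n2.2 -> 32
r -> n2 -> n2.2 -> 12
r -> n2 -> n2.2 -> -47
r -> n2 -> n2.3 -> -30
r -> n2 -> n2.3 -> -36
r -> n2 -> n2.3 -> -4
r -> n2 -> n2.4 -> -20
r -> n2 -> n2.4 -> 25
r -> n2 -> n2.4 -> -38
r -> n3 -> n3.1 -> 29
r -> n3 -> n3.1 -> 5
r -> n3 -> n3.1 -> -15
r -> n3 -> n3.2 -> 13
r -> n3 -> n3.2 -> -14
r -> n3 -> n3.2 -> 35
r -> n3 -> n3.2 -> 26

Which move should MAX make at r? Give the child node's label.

n3

n1.1 (MAX): max(-41, 34, 20, 36) = 36
n1.2 (MAX): max(1, 33) = 33
n1.3 (MAX): max(-21, 5) = 5
n1.4 (MAX): max(15, -29, -15) = 15
n1 (MIN): min(36, 33, 5, 15) = 5
n2.1 (MAX): max(49, 1, 15) = 49
n2.2 (MAX): max(32, 12, -47) = 32
n2.3 (MAX): max(-30, -36, -4) = -4
n2.4 (MAX): max(-20, 25, -38) = 25
n2 (MIN): min(49, 32, -4, 25) = -4
n3.1 (MAX): max(29, 5, -15) = 29
n3.2 (MAX): max(13, -14, 35, 26) = 35
n3 (MIN): min(29, 35) = 29
r (MAX): max(5, -4, 29) = 29
MAX at r wants the highest of {n1=5, n2=-4, n3=29}, so chooses n3.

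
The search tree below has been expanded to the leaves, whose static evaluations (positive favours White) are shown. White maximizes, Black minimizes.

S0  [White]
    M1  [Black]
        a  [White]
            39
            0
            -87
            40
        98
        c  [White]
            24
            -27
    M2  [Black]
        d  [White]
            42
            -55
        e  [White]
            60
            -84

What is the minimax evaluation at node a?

a (White): max(39, 0, -87, 40) = 40

40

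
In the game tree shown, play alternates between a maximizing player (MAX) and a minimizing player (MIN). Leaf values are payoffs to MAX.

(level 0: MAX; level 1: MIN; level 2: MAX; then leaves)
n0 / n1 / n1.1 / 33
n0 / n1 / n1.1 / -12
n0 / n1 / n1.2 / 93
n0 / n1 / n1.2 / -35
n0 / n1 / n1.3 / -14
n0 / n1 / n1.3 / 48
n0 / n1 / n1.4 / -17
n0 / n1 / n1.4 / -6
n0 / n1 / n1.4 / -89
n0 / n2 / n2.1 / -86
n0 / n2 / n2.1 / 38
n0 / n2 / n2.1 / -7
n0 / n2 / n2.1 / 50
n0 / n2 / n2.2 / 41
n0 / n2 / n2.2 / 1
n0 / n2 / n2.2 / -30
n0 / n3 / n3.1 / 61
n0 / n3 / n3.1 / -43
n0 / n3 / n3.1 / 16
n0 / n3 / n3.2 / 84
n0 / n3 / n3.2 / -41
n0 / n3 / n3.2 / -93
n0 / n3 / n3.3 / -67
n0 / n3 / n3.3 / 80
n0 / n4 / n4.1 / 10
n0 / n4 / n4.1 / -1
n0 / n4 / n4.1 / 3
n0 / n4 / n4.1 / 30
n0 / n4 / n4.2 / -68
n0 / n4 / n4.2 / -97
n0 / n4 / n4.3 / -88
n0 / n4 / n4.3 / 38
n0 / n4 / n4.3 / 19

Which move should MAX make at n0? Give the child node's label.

n3

n1.1 (MAX): max(33, -12) = 33
n1.2 (MAX): max(93, -35) = 93
n1.3 (MAX): max(-14, 48) = 48
n1.4 (MAX): max(-17, -6, -89) = -6
n1 (MIN): min(33, 93, 48, -6) = -6
n2.1 (MAX): max(-86, 38, -7, 50) = 50
n2.2 (MAX): max(41, 1, -30) = 41
n2 (MIN): min(50, 41) = 41
n3.1 (MAX): max(61, -43, 16) = 61
n3.2 (MAX): max(84, -41, -93) = 84
n3.3 (MAX): max(-67, 80) = 80
n3 (MIN): min(61, 84, 80) = 61
n4.1 (MAX): max(10, -1, 3, 30) = 30
n4.2 (MAX): max(-68, -97) = -68
n4.3 (MAX): max(-88, 38, 19) = 38
n4 (MIN): min(30, -68, 38) = -68
n0 (MAX): max(-6, 41, 61, -68) = 61
MAX at n0 wants the highest of {n1=-6, n2=41, n3=61, n4=-68}, so chooses n3.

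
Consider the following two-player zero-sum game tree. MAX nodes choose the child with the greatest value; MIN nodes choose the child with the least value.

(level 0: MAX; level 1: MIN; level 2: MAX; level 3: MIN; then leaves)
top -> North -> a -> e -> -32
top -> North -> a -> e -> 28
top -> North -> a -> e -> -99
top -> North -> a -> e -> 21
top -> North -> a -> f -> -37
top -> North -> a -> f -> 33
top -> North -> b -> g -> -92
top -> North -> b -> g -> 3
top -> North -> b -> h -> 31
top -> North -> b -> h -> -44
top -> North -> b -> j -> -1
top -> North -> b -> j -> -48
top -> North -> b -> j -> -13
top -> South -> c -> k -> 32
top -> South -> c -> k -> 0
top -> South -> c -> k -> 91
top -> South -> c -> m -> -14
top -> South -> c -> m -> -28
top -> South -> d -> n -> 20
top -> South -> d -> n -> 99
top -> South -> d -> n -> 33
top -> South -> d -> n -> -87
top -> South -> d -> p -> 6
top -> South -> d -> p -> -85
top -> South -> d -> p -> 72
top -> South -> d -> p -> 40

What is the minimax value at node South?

-85

k (MIN): min(32, 0, 91) = 0
m (MIN): min(-14, -28) = -28
c (MAX): max(0, -28) = 0
n (MIN): min(20, 99, 33, -87) = -87
p (MIN): min(6, -85, 72, 40) = -85
d (MAX): max(-87, -85) = -85
South (MIN): min(0, -85) = -85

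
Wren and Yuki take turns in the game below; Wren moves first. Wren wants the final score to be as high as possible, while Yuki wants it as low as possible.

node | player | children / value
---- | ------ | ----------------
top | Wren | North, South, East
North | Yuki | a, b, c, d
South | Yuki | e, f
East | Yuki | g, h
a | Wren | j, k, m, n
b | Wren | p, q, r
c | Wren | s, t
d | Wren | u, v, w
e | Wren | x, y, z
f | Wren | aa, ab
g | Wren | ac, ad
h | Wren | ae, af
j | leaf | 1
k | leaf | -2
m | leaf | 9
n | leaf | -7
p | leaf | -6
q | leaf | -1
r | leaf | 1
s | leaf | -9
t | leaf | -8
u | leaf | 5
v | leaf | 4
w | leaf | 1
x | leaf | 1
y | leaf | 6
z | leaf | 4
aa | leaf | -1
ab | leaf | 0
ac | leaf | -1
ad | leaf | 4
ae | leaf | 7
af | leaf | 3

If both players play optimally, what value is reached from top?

4

a (Wren): max(1, -2, 9, -7) = 9
b (Wren): max(-6, -1, 1) = 1
c (Wren): max(-9, -8) = -8
d (Wren): max(5, 4, 1) = 5
North (Yuki): min(9, 1, -8, 5) = -8
e (Wren): max(1, 6, 4) = 6
f (Wren): max(-1, 0) = 0
South (Yuki): min(6, 0) = 0
g (Wren): max(-1, 4) = 4
h (Wren): max(7, 3) = 7
East (Yuki): min(4, 7) = 4
top (Wren): max(-8, 0, 4) = 4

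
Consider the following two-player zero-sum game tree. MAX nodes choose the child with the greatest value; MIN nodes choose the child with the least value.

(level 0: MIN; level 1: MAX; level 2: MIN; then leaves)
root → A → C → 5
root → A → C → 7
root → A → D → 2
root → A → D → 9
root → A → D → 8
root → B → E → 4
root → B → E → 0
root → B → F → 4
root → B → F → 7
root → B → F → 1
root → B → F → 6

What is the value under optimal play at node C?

5

C (MIN): min(5, 7) = 5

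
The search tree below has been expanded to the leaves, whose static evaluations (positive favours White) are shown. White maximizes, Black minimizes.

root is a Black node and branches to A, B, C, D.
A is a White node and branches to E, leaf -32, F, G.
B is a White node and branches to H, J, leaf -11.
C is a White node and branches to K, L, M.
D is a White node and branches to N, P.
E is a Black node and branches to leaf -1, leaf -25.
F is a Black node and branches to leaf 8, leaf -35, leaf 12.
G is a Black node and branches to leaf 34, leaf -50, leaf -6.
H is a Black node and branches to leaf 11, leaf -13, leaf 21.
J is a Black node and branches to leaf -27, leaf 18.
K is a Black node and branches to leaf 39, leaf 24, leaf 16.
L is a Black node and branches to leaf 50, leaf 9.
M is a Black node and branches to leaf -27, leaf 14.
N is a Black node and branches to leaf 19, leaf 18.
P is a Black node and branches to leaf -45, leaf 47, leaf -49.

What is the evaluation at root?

-25

E (Black): min(-1, -25) = -25
F (Black): min(8, -35, 12) = -35
G (Black): min(34, -50, -6) = -50
A (White): max(-25, -32, -35, -50) = -25
H (Black): min(11, -13, 21) = -13
J (Black): min(-27, 18) = -27
B (White): max(-13, -27, -11) = -11
K (Black): min(39, 24, 16) = 16
L (Black): min(50, 9) = 9
M (Black): min(-27, 14) = -27
C (White): max(16, 9, -27) = 16
N (Black): min(19, 18) = 18
P (Black): min(-45, 47, -49) = -49
D (White): max(18, -49) = 18
root (Black): min(-25, -11, 16, 18) = -25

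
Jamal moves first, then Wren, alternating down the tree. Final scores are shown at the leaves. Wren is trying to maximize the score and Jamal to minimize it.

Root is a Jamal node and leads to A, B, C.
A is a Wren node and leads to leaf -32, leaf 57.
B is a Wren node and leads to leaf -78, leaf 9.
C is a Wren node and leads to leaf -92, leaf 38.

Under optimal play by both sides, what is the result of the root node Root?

9

A (Wren): max(-32, 57) = 57
B (Wren): max(-78, 9) = 9
C (Wren): max(-92, 38) = 38
Root (Jamal): min(57, 9, 38) = 9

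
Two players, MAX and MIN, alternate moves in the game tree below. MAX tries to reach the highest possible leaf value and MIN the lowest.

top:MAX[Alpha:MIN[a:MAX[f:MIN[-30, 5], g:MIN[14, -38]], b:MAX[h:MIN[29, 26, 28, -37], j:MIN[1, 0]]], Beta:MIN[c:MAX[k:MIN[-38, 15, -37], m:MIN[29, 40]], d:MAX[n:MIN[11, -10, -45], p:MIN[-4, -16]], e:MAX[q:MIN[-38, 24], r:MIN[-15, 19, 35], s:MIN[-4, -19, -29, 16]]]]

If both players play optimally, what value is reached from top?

-16

f (MIN): min(-30, 5) = -30
g (MIN): min(14, -38) = -38
a (MAX): max(-30, -38) = -30
h (MIN): min(29, 26, 28, -37) = -37
j (MIN): min(1, 0) = 0
b (MAX): max(-37, 0) = 0
Alpha (MIN): min(-30, 0) = -30
k (MIN): min(-38, 15, -37) = -38
m (MIN): min(29, 40) = 29
c (MAX): max(-38, 29) = 29
n (MIN): min(11, -10, -45) = -45
p (MIN): min(-4, -16) = -16
d (MAX): max(-45, -16) = -16
q (MIN): min(-38, 24) = -38
r (MIN): min(-15, 19, 35) = -15
s (MIN): min(-4, -19, -29, 16) = -29
e (MAX): max(-38, -15, -29) = -15
Beta (MIN): min(29, -16, -15) = -16
top (MAX): max(-30, -16) = -16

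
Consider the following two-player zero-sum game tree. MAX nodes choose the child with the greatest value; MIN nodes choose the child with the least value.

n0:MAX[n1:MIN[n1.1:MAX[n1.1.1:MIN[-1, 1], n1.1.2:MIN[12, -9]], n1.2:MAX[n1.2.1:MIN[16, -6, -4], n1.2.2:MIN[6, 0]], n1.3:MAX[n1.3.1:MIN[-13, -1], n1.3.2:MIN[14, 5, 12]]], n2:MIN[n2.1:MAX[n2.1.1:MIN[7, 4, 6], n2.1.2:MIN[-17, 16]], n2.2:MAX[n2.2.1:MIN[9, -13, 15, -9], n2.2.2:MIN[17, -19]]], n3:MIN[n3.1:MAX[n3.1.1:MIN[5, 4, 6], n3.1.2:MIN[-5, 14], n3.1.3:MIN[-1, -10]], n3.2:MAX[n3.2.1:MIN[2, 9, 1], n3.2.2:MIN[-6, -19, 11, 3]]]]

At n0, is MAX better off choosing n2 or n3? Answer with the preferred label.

n2.1.1 (MIN): min(7, 4, 6) = 4
n2.1.2 (MIN): min(-17, 16) = -17
n2.1 (MAX): max(4, -17) = 4
n2.2.1 (MIN): min(9, -13, 15, -9) = -13
n2.2.2 (MIN): min(17, -19) = -19
n2.2 (MAX): max(-13, -19) = -13
n2 (MIN): min(4, -13) = -13
n3.1.1 (MIN): min(5, 4, 6) = 4
n3.1.2 (MIN): min(-5, 14) = -5
n3.1.3 (MIN): min(-1, -10) = -10
n3.1 (MAX): max(4, -5, -10) = 4
n3.2.1 (MIN): min(2, 9, 1) = 1
n3.2.2 (MIN): min(-6, -19, 11, 3) = -19
n3.2 (MAX): max(1, -19) = 1
n3 (MIN): min(4, 1) = 1
MAX prefers the higher value; n2=-13, n3=1. n3 is better since 1 > -13.

n3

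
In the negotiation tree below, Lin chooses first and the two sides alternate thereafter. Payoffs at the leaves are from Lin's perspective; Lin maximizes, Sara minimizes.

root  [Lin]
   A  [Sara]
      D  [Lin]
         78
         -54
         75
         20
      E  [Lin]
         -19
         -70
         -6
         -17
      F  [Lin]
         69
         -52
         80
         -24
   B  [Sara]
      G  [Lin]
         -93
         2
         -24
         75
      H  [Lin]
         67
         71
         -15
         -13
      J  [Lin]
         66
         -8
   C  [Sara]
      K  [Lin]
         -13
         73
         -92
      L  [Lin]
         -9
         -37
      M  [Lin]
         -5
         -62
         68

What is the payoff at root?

66

D (Lin): max(78, -54, 75, 20) = 78
E (Lin): max(-19, -70, -6, -17) = -6
F (Lin): max(69, -52, 80, -24) = 80
A (Sara): min(78, -6, 80) = -6
G (Lin): max(-93, 2, -24, 75) = 75
H (Lin): max(67, 71, -15, -13) = 71
J (Lin): max(66, -8) = 66
B (Sara): min(75, 71, 66) = 66
K (Lin): max(-13, 73, -92) = 73
L (Lin): max(-9, -37) = -9
M (Lin): max(-5, -62, 68) = 68
C (Sara): min(73, -9, 68) = -9
root (Lin): max(-6, 66, -9) = 66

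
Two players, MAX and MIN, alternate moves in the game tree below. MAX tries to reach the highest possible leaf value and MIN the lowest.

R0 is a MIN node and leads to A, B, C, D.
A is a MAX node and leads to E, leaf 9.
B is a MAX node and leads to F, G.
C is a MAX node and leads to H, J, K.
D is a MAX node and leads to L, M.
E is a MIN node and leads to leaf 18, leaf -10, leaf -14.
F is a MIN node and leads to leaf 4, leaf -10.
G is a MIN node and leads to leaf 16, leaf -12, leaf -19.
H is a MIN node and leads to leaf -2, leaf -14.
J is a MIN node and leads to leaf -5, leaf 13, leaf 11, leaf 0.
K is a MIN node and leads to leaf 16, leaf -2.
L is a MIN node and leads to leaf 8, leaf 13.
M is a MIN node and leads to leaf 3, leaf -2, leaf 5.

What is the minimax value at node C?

H (MIN): min(-2, -14) = -14
J (MIN): min(-5, 13, 11, 0) = -5
K (MIN): min(16, -2) = -2
C (MAX): max(-14, -5, -2) = -2

-2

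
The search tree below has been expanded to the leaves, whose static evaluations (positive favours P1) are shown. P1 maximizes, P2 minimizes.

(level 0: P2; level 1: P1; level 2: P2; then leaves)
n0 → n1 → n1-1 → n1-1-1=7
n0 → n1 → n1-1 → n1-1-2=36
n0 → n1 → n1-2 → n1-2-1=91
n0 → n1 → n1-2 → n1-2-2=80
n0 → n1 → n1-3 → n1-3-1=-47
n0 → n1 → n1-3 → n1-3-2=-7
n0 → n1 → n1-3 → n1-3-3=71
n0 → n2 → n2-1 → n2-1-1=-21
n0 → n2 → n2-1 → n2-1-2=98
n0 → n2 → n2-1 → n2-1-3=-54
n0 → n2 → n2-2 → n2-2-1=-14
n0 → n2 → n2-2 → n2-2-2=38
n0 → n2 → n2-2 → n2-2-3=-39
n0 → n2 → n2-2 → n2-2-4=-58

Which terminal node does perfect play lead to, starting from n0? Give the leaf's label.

n1-1 (P2): min(7, 36) = 7
n1-2 (P2): min(91, 80) = 80
n1-3 (P2): min(-47, -7, 71) = -47
n1 (P1): max(7, 80, -47) = 80
n2-1 (P2): min(-21, 98, -54) = -54
n2-2 (P2): min(-14, 38, -39, -58) = -58
n2 (P1): max(-54, -58) = -54
n0 (P2): min(80, -54) = -54
At n0, P2 picks n2 (lowest: -54).
At n2, P1 picks n2-1 (highest: -54).
At n2-1, P2 picks n2-1-3 (lowest: -54).
Terminal value -54.

n2-1-3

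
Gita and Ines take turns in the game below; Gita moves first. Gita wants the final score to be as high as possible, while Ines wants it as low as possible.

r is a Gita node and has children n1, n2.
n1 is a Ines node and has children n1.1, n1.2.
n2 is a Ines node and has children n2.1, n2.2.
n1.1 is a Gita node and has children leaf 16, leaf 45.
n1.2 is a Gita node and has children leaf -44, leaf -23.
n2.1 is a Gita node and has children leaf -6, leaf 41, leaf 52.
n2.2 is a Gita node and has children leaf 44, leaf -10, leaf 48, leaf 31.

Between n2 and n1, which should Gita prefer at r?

n2

n2.1 (Gita): max(-6, 41, 52) = 52
n2.2 (Gita): max(44, -10, 48, 31) = 48
n2 (Ines): min(52, 48) = 48
n1.1 (Gita): max(16, 45) = 45
n1.2 (Gita): max(-44, -23) = -23
n1 (Ines): min(45, -23) = -23
Gita prefers the higher value; n2=48, n1=-23. n2 is better since 48 > -23.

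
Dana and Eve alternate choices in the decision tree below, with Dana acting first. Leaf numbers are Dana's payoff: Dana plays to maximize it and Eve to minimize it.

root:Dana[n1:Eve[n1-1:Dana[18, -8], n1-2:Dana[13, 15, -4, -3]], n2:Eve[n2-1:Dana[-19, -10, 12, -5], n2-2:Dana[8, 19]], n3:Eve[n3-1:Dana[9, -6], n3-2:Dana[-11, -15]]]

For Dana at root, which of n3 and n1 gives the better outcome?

n3-1 (Dana): max(9, -6) = 9
n3-2 (Dana): max(-11, -15) = -11
n3 (Eve): min(9, -11) = -11
n1-1 (Dana): max(18, -8) = 18
n1-2 (Dana): max(13, 15, -4, -3) = 15
n1 (Eve): min(18, 15) = 15
Dana prefers the higher value; n3=-11, n1=15. n1 is better since 15 > -11.

n1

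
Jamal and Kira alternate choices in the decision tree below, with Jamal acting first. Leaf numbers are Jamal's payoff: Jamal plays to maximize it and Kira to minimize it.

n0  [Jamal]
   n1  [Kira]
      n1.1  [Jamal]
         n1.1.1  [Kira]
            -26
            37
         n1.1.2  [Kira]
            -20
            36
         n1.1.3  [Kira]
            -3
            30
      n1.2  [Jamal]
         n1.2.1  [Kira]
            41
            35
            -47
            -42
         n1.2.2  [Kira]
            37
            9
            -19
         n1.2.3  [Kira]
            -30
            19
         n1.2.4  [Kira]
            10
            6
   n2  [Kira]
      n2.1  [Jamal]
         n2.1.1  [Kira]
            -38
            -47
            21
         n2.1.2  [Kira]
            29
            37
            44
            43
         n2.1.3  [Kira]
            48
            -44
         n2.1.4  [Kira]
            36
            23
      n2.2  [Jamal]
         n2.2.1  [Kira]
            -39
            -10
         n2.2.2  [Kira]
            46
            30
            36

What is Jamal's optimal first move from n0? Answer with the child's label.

n1.1.1 (Kira): min(-26, 37) = -26
n1.1.2 (Kira): min(-20, 36) = -20
n1.1.3 (Kira): min(-3, 30) = -3
n1.1 (Jamal): max(-26, -20, -3) = -3
n1.2.1 (Kira): min(41, 35, -47, -42) = -47
n1.2.2 (Kira): min(37, 9, -19) = -19
n1.2.3 (Kira): min(-30, 19) = -30
n1.2.4 (Kira): min(10, 6) = 6
n1.2 (Jamal): max(-47, -19, -30, 6) = 6
n1 (Kira): min(-3, 6) = -3
n2.1.1 (Kira): min(-38, -47, 21) = -47
n2.1.2 (Kira): min(29, 37, 44, 43) = 29
n2.1.3 (Kira): min(48, -44) = -44
n2.1.4 (Kira): min(36, 23) = 23
n2.1 (Jamal): max(-47, 29, -44, 23) = 29
n2.2.1 (Kira): min(-39, -10) = -39
n2.2.2 (Kira): min(46, 30, 36) = 30
n2.2 (Jamal): max(-39, 30) = 30
n2 (Kira): min(29, 30) = 29
n0 (Jamal): max(-3, 29) = 29
Jamal at n0 wants the highest of {n1=-3, n2=29}, so chooses n2.

n2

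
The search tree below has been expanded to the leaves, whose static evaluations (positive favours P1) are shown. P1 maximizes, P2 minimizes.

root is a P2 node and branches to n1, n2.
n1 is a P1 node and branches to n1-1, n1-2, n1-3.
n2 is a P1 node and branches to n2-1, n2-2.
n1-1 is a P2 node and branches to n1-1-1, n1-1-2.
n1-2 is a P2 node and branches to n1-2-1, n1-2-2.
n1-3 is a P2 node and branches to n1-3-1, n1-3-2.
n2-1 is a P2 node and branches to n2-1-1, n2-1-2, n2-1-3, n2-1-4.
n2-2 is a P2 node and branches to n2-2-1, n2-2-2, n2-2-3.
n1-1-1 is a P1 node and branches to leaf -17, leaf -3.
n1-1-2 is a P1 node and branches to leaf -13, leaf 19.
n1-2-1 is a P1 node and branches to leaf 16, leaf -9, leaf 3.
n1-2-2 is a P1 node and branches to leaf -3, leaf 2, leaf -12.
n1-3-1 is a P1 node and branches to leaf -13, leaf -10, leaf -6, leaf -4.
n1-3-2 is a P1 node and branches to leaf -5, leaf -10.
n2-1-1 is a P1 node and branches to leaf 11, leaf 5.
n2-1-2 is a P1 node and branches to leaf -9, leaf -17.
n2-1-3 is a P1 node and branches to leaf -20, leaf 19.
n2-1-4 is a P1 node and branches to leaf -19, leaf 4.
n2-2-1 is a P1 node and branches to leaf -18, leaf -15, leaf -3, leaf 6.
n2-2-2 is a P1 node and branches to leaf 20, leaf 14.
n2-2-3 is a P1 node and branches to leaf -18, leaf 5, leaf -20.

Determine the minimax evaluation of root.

n1-1-1 (P1): max(-17, -3) = -3
n1-1-2 (P1): max(-13, 19) = 19
n1-1 (P2): min(-3, 19) = -3
n1-2-1 (P1): max(16, -9, 3) = 16
n1-2-2 (P1): max(-3, 2, -12) = 2
n1-2 (P2): min(16, 2) = 2
n1-3-1 (P1): max(-13, -10, -6, -4) = -4
n1-3-2 (P1): max(-5, -10) = -5
n1-3 (P2): min(-4, -5) = -5
n1 (P1): max(-3, 2, -5) = 2
n2-1-1 (P1): max(11, 5) = 11
n2-1-2 (P1): max(-9, -17) = -9
n2-1-3 (P1): max(-20, 19) = 19
n2-1-4 (P1): max(-19, 4) = 4
n2-1 (P2): min(11, -9, 19, 4) = -9
n2-2-1 (P1): max(-18, -15, -3, 6) = 6
n2-2-2 (P1): max(20, 14) = 20
n2-2-3 (P1): max(-18, 5, -20) = 5
n2-2 (P2): min(6, 20, 5) = 5
n2 (P1): max(-9, 5) = 5
root (P2): min(2, 5) = 2

2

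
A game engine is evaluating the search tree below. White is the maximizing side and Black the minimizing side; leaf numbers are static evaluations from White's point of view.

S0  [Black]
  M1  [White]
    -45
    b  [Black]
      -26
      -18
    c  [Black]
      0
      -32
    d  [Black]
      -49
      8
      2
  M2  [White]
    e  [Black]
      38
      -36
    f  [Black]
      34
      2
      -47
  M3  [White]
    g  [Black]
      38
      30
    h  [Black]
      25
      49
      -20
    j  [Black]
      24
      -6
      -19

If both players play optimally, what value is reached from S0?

b (Black): min(-26, -18) = -26
c (Black): min(0, -32) = -32
d (Black): min(-49, 8, 2) = -49
M1 (White): max(-45, -26, -32, -49) = -26
e (Black): min(38, -36) = -36
f (Black): min(34, 2, -47) = -47
M2 (White): max(-36, -47) = -36
g (Black): min(38, 30) = 30
h (Black): min(25, 49, -20) = -20
j (Black): min(24, -6, -19) = -19
M3 (White): max(30, -20, -19) = 30
S0 (Black): min(-26, -36, 30) = -36

-36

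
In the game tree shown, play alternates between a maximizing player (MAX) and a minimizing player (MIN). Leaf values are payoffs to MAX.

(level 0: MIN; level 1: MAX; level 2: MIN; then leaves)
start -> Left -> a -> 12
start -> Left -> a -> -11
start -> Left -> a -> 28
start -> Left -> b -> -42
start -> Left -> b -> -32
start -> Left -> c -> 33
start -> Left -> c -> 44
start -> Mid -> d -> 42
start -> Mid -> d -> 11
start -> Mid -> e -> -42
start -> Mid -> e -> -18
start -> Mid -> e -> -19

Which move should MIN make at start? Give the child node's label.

Mid

a (MIN): min(12, -11, 28) = -11
b (MIN): min(-42, -32) = -42
c (MIN): min(33, 44) = 33
Left (MAX): max(-11, -42, 33) = 33
d (MIN): min(42, 11) = 11
e (MIN): min(-42, -18, -19) = -42
Mid (MAX): max(11, -42) = 11
start (MIN): min(33, 11) = 11
MIN at start wants the lowest of {Left=33, Mid=11}, so chooses Mid.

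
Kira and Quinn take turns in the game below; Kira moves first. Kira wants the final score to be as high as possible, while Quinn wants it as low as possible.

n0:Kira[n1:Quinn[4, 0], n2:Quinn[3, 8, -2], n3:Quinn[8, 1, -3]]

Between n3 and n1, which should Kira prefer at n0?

n1

n3 (Quinn): min(8, 1, -3) = -3
n1 (Quinn): min(4, 0) = 0
Kira prefers the higher value; n3=-3, n1=0. n1 is better since 0 > -3.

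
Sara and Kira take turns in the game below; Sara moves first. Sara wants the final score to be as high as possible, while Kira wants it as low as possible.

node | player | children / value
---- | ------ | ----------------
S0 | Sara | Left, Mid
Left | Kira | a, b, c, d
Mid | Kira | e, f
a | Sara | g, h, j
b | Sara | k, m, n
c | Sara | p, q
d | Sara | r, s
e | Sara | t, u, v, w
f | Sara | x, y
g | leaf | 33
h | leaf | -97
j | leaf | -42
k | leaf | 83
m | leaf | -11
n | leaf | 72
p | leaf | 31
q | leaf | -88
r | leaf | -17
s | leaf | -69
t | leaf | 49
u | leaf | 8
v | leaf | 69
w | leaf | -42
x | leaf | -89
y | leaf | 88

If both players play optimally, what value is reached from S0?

69

a (Sara): max(33, -97, -42) = 33
b (Sara): max(83, -11, 72) = 83
c (Sara): max(31, -88) = 31
d (Sara): max(-17, -69) = -17
Left (Kira): min(33, 83, 31, -17) = -17
e (Sara): max(49, 8, 69, -42) = 69
f (Sara): max(-89, 88) = 88
Mid (Kira): min(69, 88) = 69
S0 (Sara): max(-17, 69) = 69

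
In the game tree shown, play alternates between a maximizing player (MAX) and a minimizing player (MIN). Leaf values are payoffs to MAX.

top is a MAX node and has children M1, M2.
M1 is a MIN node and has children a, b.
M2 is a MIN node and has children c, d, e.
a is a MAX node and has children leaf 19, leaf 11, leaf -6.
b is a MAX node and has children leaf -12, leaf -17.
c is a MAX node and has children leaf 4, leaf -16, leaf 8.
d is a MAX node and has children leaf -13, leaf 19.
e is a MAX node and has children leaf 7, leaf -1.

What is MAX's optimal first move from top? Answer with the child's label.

a (MAX): max(19, 11, -6) = 19
b (MAX): max(-12, -17) = -12
M1 (MIN): min(19, -12) = -12
c (MAX): max(4, -16, 8) = 8
d (MAX): max(-13, 19) = 19
e (MAX): max(7, -1) = 7
M2 (MIN): min(8, 19, 7) = 7
top (MAX): max(-12, 7) = 7
MAX at top wants the highest of {M1=-12, M2=7}, so chooses M2.

M2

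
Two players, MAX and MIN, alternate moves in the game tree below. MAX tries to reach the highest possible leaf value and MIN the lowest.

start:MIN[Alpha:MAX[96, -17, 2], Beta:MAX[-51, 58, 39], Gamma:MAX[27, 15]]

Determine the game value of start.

Alpha (MAX): max(96, -17, 2) = 96
Beta (MAX): max(-51, 58, 39) = 58
Gamma (MAX): max(27, 15) = 27
start (MIN): min(96, 58, 27) = 27

27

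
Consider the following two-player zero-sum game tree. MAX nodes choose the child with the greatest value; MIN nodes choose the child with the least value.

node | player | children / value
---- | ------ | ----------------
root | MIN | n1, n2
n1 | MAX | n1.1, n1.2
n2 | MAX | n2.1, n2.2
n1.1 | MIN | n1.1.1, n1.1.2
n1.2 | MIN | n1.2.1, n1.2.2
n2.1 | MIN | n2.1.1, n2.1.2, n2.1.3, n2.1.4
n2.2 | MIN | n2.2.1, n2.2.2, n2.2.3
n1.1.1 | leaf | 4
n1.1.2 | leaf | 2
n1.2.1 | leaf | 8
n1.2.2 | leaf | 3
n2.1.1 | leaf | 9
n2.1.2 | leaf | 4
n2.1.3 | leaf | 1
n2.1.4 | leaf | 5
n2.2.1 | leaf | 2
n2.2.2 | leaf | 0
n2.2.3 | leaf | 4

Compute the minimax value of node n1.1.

2

n1.1 (MIN): min(4, 2) = 2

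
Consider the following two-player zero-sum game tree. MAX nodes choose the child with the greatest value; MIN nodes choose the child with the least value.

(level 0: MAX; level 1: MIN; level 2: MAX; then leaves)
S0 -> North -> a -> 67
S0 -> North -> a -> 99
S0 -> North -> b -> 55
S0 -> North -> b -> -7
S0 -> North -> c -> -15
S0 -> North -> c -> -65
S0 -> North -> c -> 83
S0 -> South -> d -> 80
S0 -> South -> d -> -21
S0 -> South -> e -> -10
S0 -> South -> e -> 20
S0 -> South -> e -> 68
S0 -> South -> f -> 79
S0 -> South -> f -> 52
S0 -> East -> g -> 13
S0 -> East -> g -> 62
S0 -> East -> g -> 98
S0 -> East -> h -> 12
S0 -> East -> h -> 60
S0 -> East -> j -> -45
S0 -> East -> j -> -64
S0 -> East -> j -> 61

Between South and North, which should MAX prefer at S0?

South

d (MAX): max(80, -21) = 80
e (MAX): max(-10, 20, 68) = 68
f (MAX): max(79, 52) = 79
South (MIN): min(80, 68, 79) = 68
a (MAX): max(67, 99) = 99
b (MAX): max(55, -7) = 55
c (MAX): max(-15, -65, 83) = 83
North (MIN): min(99, 55, 83) = 55
MAX prefers the higher value; South=68, North=55. South is better since 68 > 55.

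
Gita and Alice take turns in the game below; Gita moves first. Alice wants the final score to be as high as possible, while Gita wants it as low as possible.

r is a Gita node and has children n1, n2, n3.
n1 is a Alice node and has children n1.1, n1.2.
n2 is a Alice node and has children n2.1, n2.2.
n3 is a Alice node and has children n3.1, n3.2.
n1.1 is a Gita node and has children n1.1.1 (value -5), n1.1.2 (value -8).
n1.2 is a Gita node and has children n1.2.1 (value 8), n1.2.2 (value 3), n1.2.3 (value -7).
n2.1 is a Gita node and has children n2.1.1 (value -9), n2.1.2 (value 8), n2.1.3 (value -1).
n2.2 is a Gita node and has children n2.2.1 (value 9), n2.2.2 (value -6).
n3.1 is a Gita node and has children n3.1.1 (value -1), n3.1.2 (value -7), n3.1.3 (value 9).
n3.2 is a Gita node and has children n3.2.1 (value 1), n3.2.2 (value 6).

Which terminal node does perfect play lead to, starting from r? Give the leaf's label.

n1.1 (Gita): min(-5, -8) = -8
n1.2 (Gita): min(8, 3, -7) = -7
n1 (Alice): max(-8, -7) = -7
n2.1 (Gita): min(-9, 8, -1) = -9
n2.2 (Gita): min(9, -6) = -6
n2 (Alice): max(-9, -6) = -6
n3.1 (Gita): min(-1, -7, 9) = -7
n3.2 (Gita): min(1, 6) = 1
n3 (Alice): max(-7, 1) = 1
r (Gita): min(-7, -6, 1) = -7
At r, Gita picks n1 (lowest: -7).
At n1, Alice picks n1.2 (highest: -7).
At n1.2, Gita picks n1.2.3 (lowest: -7).
Terminal value -7.

n1.2.3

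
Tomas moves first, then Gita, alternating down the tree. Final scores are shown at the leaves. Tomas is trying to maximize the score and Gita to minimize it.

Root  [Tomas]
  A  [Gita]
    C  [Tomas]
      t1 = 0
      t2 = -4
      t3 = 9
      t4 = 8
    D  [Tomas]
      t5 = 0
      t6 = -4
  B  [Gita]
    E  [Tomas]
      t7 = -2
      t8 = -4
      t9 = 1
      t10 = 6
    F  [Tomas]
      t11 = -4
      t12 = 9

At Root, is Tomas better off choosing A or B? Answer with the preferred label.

B

C (Tomas): max(0, -4, 9, 8) = 9
D (Tomas): max(0, -4) = 0
A (Gita): min(9, 0) = 0
E (Tomas): max(-2, -4, 1, 6) = 6
F (Tomas): max(-4, 9) = 9
B (Gita): min(6, 9) = 6
Tomas prefers the higher value; A=0, B=6. B is better since 6 > 0.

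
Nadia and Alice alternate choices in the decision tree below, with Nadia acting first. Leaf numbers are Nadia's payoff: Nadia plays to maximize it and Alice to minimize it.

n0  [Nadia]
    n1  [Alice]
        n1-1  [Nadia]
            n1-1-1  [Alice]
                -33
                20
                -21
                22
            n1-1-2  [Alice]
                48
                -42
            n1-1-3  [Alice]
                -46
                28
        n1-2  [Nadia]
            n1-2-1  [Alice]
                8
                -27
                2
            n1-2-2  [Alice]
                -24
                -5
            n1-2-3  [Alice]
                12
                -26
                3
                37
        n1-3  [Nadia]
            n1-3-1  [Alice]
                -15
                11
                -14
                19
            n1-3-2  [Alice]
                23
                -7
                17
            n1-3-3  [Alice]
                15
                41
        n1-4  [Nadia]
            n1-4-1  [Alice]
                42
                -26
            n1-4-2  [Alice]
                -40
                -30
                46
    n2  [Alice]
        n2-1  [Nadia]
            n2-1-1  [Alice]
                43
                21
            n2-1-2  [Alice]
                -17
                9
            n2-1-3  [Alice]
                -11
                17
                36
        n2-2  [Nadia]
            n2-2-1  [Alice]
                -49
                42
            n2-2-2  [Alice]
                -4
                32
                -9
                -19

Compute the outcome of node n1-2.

n1-2-1 (Alice): min(8, -27, 2) = -27
n1-2-2 (Alice): min(-24, -5) = -24
n1-2-3 (Alice): min(12, -26, 3, 37) = -26
n1-2 (Nadia): max(-27, -24, -26) = -24

-24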